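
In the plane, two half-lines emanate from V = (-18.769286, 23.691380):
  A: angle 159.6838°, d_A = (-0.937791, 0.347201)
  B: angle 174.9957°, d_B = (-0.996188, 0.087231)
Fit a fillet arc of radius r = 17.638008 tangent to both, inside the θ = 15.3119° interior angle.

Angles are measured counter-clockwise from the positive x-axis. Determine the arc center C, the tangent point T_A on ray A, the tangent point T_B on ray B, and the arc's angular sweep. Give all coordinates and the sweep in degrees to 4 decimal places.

bisector direction at 167.3398° = (-0.975687,0.219169)
center distance |VC| = r/sin(θ/2) = 17.638008/sin(7.6559°) = 132.393364
C = V + |VC|·bis = (-147.9437,52.7079)
T_A = V + ((C−V)·d_A)·d_A = V + 131.2132·d_A = (-141.8198,69.2487)
T_B = V + ((C−V)·d_B)·d_B = V + 131.2132·d_B = (-149.4823,35.1372)
sweep = 180° − θ = 164.6881°

center=(-147.9437,52.7079) T_A=(-141.8198,69.2487) T_B=(-149.4823,35.1372) sweep=164.6881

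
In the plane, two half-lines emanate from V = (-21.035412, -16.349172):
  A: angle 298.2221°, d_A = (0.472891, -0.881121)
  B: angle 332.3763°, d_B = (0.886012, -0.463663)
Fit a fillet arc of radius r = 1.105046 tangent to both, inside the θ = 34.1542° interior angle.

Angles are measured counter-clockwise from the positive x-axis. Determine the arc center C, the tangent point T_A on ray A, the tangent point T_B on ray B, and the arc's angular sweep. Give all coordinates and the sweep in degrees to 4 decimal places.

center=(-18.3607,-18.9961) T_A=(-19.3344,-19.5187) T_B=(-17.8483,-18.0170) sweep=145.8458

bisector direction at 315.2992° = (0.710790,-0.703405)
center distance |VC| = r/sin(θ/2) = 1.105046/sin(17.0771°) = 3.763034
C = V + |VC|·bis = (-18.3607,-18.9961)
T_A = V + ((C−V)·d_A)·d_A = V + 3.5971·d_A = (-19.3344,-19.5187)
T_B = V + ((C−V)·d_B)·d_B = V + 3.5971·d_B = (-17.8483,-18.0170)
sweep = 180° − θ = 145.8458°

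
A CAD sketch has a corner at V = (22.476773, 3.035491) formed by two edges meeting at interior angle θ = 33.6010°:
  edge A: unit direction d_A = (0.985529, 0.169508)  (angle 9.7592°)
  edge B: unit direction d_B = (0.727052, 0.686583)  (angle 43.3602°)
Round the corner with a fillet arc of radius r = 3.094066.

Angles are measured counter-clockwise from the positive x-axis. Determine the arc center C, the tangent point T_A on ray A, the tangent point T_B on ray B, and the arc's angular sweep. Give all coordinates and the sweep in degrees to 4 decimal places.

center=(32.0517,7.8218) T_A=(32.5762,4.7726) T_B=(29.9274,10.0714) sweep=146.3990

bisector direction at 26.5597° = (0.894469,0.447130)
center distance |VC| = r/sin(θ/2) = 3.094066/sin(16.8005°) = 10.704624
C = V + |VC|·bis = (32.0517,7.8218)
T_A = V + ((C−V)·d_A)·d_A = V + 10.2477·d_A = (32.5762,4.7726)
T_B = V + ((C−V)·d_B)·d_B = V + 10.2477·d_B = (29.9274,10.0714)
sweep = 180° − θ = 146.3990°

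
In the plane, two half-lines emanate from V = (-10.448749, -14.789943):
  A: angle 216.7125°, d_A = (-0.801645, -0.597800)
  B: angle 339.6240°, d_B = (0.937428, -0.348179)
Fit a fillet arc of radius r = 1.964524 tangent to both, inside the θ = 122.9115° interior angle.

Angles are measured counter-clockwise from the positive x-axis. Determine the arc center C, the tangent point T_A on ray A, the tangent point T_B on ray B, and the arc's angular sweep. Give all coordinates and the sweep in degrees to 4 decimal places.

center=(-10.1310,-17.0036) T_A=(-11.3054,-15.4288) T_B=(-9.4470,-15.1620) sweep=57.0885

bisector direction at 278.1683° = (0.142080,-0.989855)
center distance |VC| = r/sin(θ/2) = 1.964524/sin(61.4558°) = 2.236357
C = V + |VC|·bis = (-10.1310,-17.0036)
T_A = V + ((C−V)·d_A)·d_A = V + 1.0686·d_A = (-11.3054,-15.4288)
T_B = V + ((C−V)·d_B)·d_B = V + 1.0686·d_B = (-9.4470,-15.1620)
sweep = 180° − θ = 57.0885°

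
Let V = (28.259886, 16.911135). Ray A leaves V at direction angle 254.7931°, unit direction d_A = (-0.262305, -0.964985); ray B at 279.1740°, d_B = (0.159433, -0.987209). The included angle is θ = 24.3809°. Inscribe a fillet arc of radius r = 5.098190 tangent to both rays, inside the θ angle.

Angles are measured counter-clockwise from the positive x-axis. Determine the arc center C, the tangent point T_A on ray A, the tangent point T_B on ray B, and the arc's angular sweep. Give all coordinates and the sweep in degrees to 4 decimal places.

center=(26.9894,-7.1989) T_A=(22.0697,-5.8616) T_B=(32.0224,-6.3861) sweep=155.6191

bisector direction at 266.9836° = (-0.052623,-0.998614)
center distance |VC| = r/sin(θ/2) = 5.098190/sin(12.1905°) = 24.143515
C = V + |VC|·bis = (26.9894,-7.1989)
T_A = V + ((C−V)·d_A)·d_A = V + 23.5991·d_A = (22.0697,-5.8616)
T_B = V + ((C−V)·d_B)·d_B = V + 23.5991·d_B = (32.0224,-6.3861)
sweep = 180° − θ = 155.6191°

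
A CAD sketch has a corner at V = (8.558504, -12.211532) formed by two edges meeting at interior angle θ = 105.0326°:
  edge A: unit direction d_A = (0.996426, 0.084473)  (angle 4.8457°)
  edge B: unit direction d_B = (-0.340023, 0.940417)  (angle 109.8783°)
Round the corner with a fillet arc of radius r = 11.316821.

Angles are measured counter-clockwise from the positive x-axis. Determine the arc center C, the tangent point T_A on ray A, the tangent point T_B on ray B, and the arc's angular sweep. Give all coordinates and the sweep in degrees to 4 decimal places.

center=(16.2501,-0.2021) T_A=(17.2061,-11.4784) T_B=(5.6076,-4.0500) sweep=74.9674

bisector direction at 57.3620° = (0.539329,0.842095)
center distance |VC| = r/sin(θ/2) = 11.316821/sin(52.5163°) = 14.261428
C = V + |VC|·bis = (16.2501,-0.2021)
T_A = V + ((C−V)·d_A)·d_A = V + 8.6786·d_A = (17.2061,-11.4784)
T_B = V + ((C−V)·d_B)·d_B = V + 8.6786·d_B = (5.6076,-4.0500)
sweep = 180° − θ = 74.9674°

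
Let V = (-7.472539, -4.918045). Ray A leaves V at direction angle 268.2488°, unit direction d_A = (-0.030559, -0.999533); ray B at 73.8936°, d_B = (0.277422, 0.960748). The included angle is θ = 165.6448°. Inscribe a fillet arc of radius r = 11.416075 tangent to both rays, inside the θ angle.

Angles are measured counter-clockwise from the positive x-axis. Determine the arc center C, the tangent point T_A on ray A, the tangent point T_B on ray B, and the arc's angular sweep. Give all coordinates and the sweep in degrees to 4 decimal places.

center=(3.8943,-6.7039) T_A=(-7.5165,-6.3550) T_B=(-7.0737,-3.5368) sweep=14.3552

bisector direction at 351.0712° = (0.987882,-0.155207)
center distance |VC| = r/sin(θ/2) = 11.416075/sin(82.8224°) = 11.506242
C = V + |VC|·bis = (3.8943,-6.7039)
T_A = V + ((C−V)·d_A)·d_A = V + 1.4377·d_A = (-7.5165,-6.3550)
T_B = V + ((C−V)·d_B)·d_B = V + 1.4377·d_B = (-7.0737,-3.5368)
sweep = 180° − θ = 14.3552°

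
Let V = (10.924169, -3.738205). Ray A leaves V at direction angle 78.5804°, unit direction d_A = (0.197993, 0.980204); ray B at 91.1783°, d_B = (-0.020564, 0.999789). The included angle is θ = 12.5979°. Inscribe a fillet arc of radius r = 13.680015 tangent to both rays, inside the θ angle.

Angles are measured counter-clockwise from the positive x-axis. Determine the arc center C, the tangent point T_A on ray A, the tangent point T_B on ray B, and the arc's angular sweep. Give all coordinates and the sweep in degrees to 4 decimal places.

bisector direction at 84.8794° = (0.089253,0.996009)
center distance |VC| = r/sin(θ/2) = 13.680015/sin(6.2989°) = 124.685580
C = V + |VC|·bis = (22.0528,120.4497)
T_A = V + ((C−V)·d_A)·d_A = V + 123.9328·d_A = (35.4620,117.7412)
T_B = V + ((C−V)·d_B)·d_B = V + 123.9328·d_B = (8.3756,120.1684)
sweep = 180° − θ = 167.4021°

center=(22.0528,120.4497) T_A=(35.4620,117.7412) T_B=(8.3756,120.1684) sweep=167.4021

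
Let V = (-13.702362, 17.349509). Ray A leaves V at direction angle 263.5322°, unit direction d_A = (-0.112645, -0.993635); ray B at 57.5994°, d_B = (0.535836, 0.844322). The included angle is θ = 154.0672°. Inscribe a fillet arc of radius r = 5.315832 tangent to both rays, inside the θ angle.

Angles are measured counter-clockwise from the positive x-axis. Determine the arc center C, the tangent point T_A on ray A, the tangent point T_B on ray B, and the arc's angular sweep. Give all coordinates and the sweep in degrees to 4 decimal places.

bisector direction at 340.5658° = (0.943024,-0.332724)
center distance |VC| = r/sin(θ/2) = 5.315832/sin(77.0336°) = 5.454923
C = V + |VC|·bis = (-8.5582,15.5345)
T_A = V + ((C−V)·d_A)·d_A = V + 1.2240·d_A = (-13.8402,16.1333)
T_B = V + ((C−V)·d_B)·d_B = V + 1.2240·d_B = (-13.0465,18.3829)
sweep = 180° − θ = 25.9328°

center=(-8.5582,15.5345) T_A=(-13.8402,16.1333) T_B=(-13.0465,18.3829) sweep=25.9328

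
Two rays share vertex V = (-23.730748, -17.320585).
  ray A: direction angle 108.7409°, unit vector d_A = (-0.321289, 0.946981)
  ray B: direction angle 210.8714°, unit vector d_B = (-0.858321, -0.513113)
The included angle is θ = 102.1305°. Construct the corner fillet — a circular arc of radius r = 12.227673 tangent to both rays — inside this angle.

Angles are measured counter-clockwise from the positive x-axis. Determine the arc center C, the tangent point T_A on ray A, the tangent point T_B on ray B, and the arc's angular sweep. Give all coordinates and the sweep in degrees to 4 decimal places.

bisector direction at 159.8062° = (-0.938530,0.345197)
center distance |VC| = r/sin(θ/2) = 12.227673/sin(51.0652°) = 15.719589
C = V + |VC|·bis = (-38.4841,-11.8942)
T_A = V + ((C−V)·d_A)·d_A = V + 9.8787·d_A = (-26.9047,-7.9656)
T_B = V + ((C−V)·d_B)·d_B = V + 9.8787·d_B = (-32.2099,-22.3895)
sweep = 180° − θ = 77.8695°

center=(-38.4841,-11.8942) T_A=(-26.9047,-7.9656) T_B=(-32.2099,-22.3895) sweep=77.8695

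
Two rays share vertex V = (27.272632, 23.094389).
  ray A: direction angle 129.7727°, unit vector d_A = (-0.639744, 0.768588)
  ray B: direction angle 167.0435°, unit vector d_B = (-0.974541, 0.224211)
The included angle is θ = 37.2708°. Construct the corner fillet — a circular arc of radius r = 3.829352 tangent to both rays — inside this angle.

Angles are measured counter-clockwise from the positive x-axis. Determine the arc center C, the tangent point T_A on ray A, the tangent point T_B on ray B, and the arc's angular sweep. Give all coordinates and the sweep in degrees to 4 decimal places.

center=(17.0648,29.3723) T_A=(20.0080,31.8221) T_B=(16.2063,25.6404) sweep=142.7292

bisector direction at 148.4081° = (-0.851801,0.523865)
center distance |VC| = r/sin(θ/2) = 3.829352/sin(18.6354°) = 11.983771
C = V + |VC|·bis = (17.0648,29.3723)
T_A = V + ((C−V)·d_A)·d_A = V + 11.3555·d_A = (20.0080,31.8221)
T_B = V + ((C−V)·d_B)·d_B = V + 11.3555·d_B = (16.2063,25.6404)
sweep = 180° − θ = 142.7292°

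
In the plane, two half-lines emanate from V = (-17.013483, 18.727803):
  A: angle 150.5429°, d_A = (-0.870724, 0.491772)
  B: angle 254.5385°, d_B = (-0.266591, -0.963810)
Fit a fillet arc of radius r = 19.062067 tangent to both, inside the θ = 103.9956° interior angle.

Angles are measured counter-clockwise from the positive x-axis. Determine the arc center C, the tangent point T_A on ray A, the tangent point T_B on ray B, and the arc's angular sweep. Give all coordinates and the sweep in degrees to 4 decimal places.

center=(-39.3563,9.4545) T_A=(-29.9821,26.0523) T_B=(-20.9841,4.3727) sweep=76.0044

bisector direction at 202.5407° = (-0.923607,-0.383340)
center distance |VC| = r/sin(θ/2) = 19.062067/sin(51.9978°) = 24.190836
C = V + |VC|·bis = (-39.3563,9.4545)
T_A = V + ((C−V)·d_A)·d_A = V + 14.8941·d_A = (-29.9821,26.0523)
T_B = V + ((C−V)·d_B)·d_B = V + 14.8941·d_B = (-20.9841,4.3727)
sweep = 180° − θ = 76.0044°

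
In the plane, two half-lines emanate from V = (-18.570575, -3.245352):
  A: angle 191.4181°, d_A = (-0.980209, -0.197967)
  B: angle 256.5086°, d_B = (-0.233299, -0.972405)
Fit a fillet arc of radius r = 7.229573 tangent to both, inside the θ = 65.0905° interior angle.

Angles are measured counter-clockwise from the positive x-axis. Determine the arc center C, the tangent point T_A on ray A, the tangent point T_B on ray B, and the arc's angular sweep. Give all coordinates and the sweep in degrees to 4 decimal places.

center=(-28.2436,-12.5745) T_A=(-29.6748,-5.4880) T_B=(-21.2135,-14.2611) sweep=114.9095

bisector direction at 223.9634° = (-0.719784,-0.694198)
center distance |VC| = r/sin(θ/2) = 7.229573/sin(32.5453°) = 13.438729
C = V + |VC|·bis = (-28.2436,-12.5745)
T_A = V + ((C−V)·d_A)·d_A = V + 11.3284·d_A = (-29.6748,-5.4880)
T_B = V + ((C−V)·d_B)·d_B = V + 11.3284·d_B = (-21.2135,-14.2611)
sweep = 180° − θ = 114.9095°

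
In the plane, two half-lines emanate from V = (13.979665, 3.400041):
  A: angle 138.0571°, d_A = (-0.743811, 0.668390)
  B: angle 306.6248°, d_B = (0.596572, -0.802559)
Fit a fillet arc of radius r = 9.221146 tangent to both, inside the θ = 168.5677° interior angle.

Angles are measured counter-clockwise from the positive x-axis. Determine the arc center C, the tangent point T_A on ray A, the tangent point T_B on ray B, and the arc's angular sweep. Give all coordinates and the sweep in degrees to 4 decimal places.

bisector direction at 222.3409° = (-0.739150,-0.673541)
center distance |VC| = r/sin(θ/2) = 9.221146/sin(84.2839°) = 9.267227
C = V + |VC|·bis = (7.1298,-2.8418)
T_A = V + ((C−V)·d_A)·d_A = V + 0.9230·d_A = (13.2931,4.0170)
T_B = V + ((C−V)·d_B)·d_B = V + 0.9230·d_B = (14.5303,2.6593)
sweep = 180° − θ = 11.4323°

center=(7.1298,-2.8418) T_A=(13.2931,4.0170) T_B=(14.5303,2.6593) sweep=11.4323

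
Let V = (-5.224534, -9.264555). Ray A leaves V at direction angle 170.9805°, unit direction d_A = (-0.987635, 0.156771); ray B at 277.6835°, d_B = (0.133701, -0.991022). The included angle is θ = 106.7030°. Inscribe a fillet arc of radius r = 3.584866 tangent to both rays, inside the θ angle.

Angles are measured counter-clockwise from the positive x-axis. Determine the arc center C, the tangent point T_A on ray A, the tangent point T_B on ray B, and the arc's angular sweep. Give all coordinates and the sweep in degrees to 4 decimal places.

center=(-8.4206,-12.3870) T_A=(-7.8586,-8.8464) T_B=(-4.8679,-11.9077) sweep=73.2970

bisector direction at 224.3320° = (-0.715303,-0.698815)
center distance |VC| = r/sin(θ/2) = 3.584866/sin(53.3515°) = 4.468167
C = V + |VC|·bis = (-8.4206,-12.3870)
T_A = V + ((C−V)·d_A)·d_A = V + 2.6671·d_A = (-7.8586,-8.8464)
T_B = V + ((C−V)·d_B)·d_B = V + 2.6671·d_B = (-4.8679,-11.9077)
sweep = 180° − θ = 73.2970°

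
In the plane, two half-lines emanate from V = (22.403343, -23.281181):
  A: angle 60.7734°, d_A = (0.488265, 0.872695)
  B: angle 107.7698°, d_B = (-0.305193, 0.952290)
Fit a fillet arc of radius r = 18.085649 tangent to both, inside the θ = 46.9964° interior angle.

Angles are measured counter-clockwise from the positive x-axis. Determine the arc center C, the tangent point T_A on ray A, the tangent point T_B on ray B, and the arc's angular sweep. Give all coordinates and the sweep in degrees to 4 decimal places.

center=(26.9308,21.8515) T_A=(42.7140,13.0210) T_B=(9.7080,16.3319) sweep=133.0036

bisector direction at 84.2716° = (0.099813,0.995006)
center distance |VC| = r/sin(θ/2) = 18.085649/sin(23.4982°) = 45.359243
C = V + |VC|·bis = (26.9308,21.8515)
T_A = V + ((C−V)·d_A)·d_A = V + 41.5977·d_A = (42.7140,13.0210)
T_B = V + ((C−V)·d_B)·d_B = V + 41.5977·d_B = (9.7080,16.3319)
sweep = 180° − θ = 133.0036°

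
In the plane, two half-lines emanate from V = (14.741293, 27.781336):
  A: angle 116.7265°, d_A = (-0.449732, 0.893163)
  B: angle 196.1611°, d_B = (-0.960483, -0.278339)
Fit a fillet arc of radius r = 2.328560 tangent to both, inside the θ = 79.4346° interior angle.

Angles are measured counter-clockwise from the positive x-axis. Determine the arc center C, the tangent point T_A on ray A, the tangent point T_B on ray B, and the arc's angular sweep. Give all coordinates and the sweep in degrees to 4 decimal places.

center=(11.4009,29.2377) T_A=(13.4807,30.2849) T_B=(12.0490,27.0011) sweep=100.5654

bisector direction at 156.4438° = (-0.916669,0.399648)
center distance |VC| = r/sin(θ/2) = 2.328560/sin(39.7173°) = 3.644068
C = V + |VC|·bis = (11.4009,29.2377)
T_A = V + ((C−V)·d_A)·d_A = V + 2.8030·d_A = (13.4807,30.2849)
T_B = V + ((C−V)·d_B)·d_B = V + 2.8030·d_B = (12.0490,27.0011)
sweep = 180° − θ = 100.5654°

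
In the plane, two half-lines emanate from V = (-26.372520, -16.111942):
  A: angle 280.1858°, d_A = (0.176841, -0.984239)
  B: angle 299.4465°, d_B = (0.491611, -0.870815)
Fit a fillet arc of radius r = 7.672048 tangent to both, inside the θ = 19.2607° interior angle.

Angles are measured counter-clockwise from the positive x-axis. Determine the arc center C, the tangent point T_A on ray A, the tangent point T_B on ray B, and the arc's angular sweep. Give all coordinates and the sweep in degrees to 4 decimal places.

bisector direction at 289.8161° = (0.339003,-0.940785)
center distance |VC| = r/sin(θ/2) = 7.672048/sin(9.6303°) = 45.860491
C = V + |VC|·bis = (-10.8257,-59.2568)
T_A = V + ((C−V)·d_A)·d_A = V + 45.2142·d_A = (-18.3768,-60.6135)
T_B = V + ((C−V)·d_B)·d_B = V + 45.2142·d_B = (-4.1447,-55.4852)
sweep = 180° − θ = 160.7393°

center=(-10.8257,-59.2568) T_A=(-18.3768,-60.6135) T_B=(-4.1447,-55.4852) sweep=160.7393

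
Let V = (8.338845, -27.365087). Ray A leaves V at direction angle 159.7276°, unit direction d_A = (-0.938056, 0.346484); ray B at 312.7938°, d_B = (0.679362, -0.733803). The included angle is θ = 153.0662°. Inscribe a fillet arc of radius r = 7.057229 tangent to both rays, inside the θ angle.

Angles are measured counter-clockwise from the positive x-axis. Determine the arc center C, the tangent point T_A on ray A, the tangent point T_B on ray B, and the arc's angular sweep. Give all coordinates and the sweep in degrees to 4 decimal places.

bisector direction at 236.2607° = (-0.555415,-0.831573)
center distance |VC| = r/sin(θ/2) = 7.057229/sin(76.5331°) = 7.256756
C = V + |VC|·bis = (4.3083,-33.3996)
T_A = V + ((C−V)·d_A)·d_A = V + 1.6900·d_A = (6.7535,-26.7795)
T_B = V + ((C−V)·d_B)·d_B = V + 1.6900·d_B = (9.4870,-28.6052)
sweep = 180° − θ = 26.9338°

center=(4.3083,-33.3996) T_A=(6.7535,-26.7795) T_B=(9.4870,-28.6052) sweep=26.9338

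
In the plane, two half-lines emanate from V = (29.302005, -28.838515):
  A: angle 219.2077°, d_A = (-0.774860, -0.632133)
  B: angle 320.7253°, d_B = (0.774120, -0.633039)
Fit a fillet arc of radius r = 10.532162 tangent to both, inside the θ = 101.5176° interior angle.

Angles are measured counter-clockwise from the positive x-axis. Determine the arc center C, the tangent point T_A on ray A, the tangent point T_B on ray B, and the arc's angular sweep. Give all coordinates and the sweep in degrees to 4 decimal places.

center=(29.2941,-42.4374) T_A=(22.6363,-34.2764) T_B=(35.9613,-34.2842) sweep=78.4824

bisector direction at 269.9665° = (-0.000585,-1.000000)
center distance |VC| = r/sin(θ/2) = 10.532162/sin(50.7588°) = 13.598839
C = V + |VC|·bis = (29.2941,-42.4374)
T_A = V + ((C−V)·d_A)·d_A = V + 8.6024·d_A = (22.6363,-34.2764)
T_B = V + ((C−V)·d_B)·d_B = V + 8.6024·d_B = (35.9613,-34.2842)
sweep = 180° − θ = 78.4824°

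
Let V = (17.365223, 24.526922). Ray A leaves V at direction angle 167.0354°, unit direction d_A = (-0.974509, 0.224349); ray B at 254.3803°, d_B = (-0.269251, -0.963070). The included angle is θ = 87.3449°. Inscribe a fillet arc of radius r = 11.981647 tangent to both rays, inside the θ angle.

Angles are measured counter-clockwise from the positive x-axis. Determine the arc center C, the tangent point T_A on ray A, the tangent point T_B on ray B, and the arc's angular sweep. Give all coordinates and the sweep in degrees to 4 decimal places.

center=(2.4469,15.6663) T_A=(5.1350,27.3425) T_B=(13.9861,12.4402) sweep=92.6551

bisector direction at 210.7079° = (-0.859782,-0.510661)
center distance |VC| = r/sin(θ/2) = 11.981647/sin(43.6724°) = 17.351260
C = V + |VC|·bis = (2.4469,15.6663)
T_A = V + ((C−V)·d_A)·d_A = V + 12.5502·d_A = (5.1350,27.3425)
T_B = V + ((C−V)·d_B)·d_B = V + 12.5502·d_B = (13.9861,12.4402)
sweep = 180° − θ = 92.6551°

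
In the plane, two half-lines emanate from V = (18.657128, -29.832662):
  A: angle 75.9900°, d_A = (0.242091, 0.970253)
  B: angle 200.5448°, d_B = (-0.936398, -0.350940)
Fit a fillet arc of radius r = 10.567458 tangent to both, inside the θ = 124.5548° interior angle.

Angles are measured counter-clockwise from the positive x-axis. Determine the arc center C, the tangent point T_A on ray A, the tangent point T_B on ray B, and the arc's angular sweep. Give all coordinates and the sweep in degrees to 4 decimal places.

bisector direction at 138.2674° = (-0.746260,0.665655)
center distance |VC| = r/sin(θ/2) = 10.567458/sin(62.2774°) = 11.937795
C = V + |VC|·bis = (9.7484,-21.8862)
T_A = V + ((C−V)·d_A)·d_A = V + 5.5534·d_A = (20.0015,-24.4445)
T_B = V + ((C−V)·d_B)·d_B = V + 5.5534·d_B = (13.4570,-31.7816)
sweep = 180° − θ = 55.4452°

center=(9.7484,-21.8862) T_A=(20.0015,-24.4445) T_B=(13.4570,-31.7816) sweep=55.4452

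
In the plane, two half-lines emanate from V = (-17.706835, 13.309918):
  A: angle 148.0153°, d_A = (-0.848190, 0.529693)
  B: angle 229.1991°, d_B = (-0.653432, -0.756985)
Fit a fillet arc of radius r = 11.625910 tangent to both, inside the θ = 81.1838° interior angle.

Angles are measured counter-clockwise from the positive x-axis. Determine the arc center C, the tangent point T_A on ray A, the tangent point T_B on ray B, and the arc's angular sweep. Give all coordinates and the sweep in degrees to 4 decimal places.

bisector direction at 188.6072° = (-0.988738,-0.149660)
center distance |VC| = r/sin(θ/2) = 11.625910/sin(40.5919°) = 17.867684
C = V + |VC|·bis = (-35.3733,10.6358)
T_A = V + ((C−V)·d_A)·d_A = V + 13.5681·d_A = (-29.2151,20.4968)
T_B = V + ((C−V)·d_B)·d_B = V + 13.5681·d_B = (-26.5726,3.0391)
sweep = 180° − θ = 98.8162°

center=(-35.3733,10.6358) T_A=(-29.2151,20.4968) T_B=(-26.5726,3.0391) sweep=98.8162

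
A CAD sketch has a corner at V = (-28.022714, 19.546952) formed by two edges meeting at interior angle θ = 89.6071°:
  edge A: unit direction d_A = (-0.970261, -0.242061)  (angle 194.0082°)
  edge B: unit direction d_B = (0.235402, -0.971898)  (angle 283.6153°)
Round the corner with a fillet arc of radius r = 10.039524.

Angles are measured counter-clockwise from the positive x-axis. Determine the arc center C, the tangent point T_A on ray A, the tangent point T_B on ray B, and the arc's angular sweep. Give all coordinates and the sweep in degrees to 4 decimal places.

center=(-35.4005,7.3591) T_A=(-37.8307,17.1001) T_B=(-25.6431,9.7224) sweep=90.3929

bisector direction at 238.8118° = (-0.517852,-0.855470)
center distance |VC| = r/sin(θ/2) = 10.039524/sin(44.8036°) = 14.246963
C = V + |VC|·bis = (-35.4005,7.3591)
T_A = V + ((C−V)·d_A)·d_A = V + 10.1086·d_A = (-37.8307,17.1001)
T_B = V + ((C−V)·d_B)·d_B = V + 10.1086·d_B = (-25.6431,9.7224)
sweep = 180° − θ = 90.3929°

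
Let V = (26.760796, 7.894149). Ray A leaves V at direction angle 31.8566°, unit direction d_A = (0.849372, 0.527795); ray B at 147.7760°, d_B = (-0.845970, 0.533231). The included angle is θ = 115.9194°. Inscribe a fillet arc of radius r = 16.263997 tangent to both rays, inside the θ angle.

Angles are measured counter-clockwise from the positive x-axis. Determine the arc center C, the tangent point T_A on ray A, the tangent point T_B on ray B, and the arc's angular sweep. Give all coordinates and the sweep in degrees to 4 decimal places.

center=(26.8223,27.0806) T_A=(35.4064,13.2665) T_B=(18.1498,13.3218) sweep=64.0806

bisector direction at 89.8163° = (0.003206,0.999995)
center distance |VC| = r/sin(θ/2) = 16.263997/sin(57.9597°) = 19.186592
C = V + |VC|·bis = (26.8223,27.0806)
T_A = V + ((C−V)·d_A)·d_A = V + 10.1788·d_A = (35.4064,13.2665)
T_B = V + ((C−V)·d_B)·d_B = V + 10.1788·d_B = (18.1498,13.3218)
sweep = 180° − θ = 64.0806°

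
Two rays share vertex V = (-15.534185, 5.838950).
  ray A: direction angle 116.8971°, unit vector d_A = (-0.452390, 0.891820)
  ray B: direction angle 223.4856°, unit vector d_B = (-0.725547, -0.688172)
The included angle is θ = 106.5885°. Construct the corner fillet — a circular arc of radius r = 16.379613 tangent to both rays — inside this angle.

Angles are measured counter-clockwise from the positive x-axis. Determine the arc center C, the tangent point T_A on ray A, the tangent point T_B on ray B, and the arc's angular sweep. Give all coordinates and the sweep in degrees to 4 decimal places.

bisector direction at 170.1913° = (-0.985382,0.170358)
center distance |VC| = r/sin(θ/2) = 16.379613/sin(53.2942°) = 20.430701
C = V + |VC|·bis = (-35.6662,9.3195)
T_A = V + ((C−V)·d_A)·d_A = V + 12.2115·d_A = (-21.0586,16.7295)
T_B = V + ((C−V)·d_B)·d_B = V + 12.2115·d_B = (-24.3942,-2.5647)
sweep = 180° − θ = 73.4115°

center=(-35.6662,9.3195) T_A=(-21.0586,16.7295) T_B=(-24.3942,-2.5647) sweep=73.4115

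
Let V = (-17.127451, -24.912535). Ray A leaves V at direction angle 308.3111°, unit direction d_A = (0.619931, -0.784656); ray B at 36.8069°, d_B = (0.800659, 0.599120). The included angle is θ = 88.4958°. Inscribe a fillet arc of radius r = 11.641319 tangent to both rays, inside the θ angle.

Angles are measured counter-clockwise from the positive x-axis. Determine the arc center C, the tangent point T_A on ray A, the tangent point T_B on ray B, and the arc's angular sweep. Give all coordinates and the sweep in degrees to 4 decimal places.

bisector direction at 352.5590° = (0.991579,-0.129505)
center distance |VC| = r/sin(θ/2) = 11.641319/sin(44.2479°) = 16.683743
C = V + |VC|·bis = (-0.5842,-27.0732)
T_A = V + ((C−V)·d_A)·d_A = V + 11.9510·d_A = (-9.7186,-34.2900)
T_B = V + ((C−V)·d_B)·d_B = V + 11.9510·d_B = (-7.5588,-17.7524)
sweep = 180° − θ = 91.5042°

center=(-0.5842,-27.0732) T_A=(-9.7186,-34.2900) T_B=(-7.5588,-17.7524) sweep=91.5042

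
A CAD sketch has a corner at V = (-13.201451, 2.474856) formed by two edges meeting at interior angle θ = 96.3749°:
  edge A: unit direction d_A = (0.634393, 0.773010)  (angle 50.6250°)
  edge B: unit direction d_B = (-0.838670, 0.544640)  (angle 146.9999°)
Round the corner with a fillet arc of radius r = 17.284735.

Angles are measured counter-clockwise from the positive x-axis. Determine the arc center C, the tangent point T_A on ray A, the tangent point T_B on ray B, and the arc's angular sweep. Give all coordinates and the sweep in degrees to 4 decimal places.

center=(-16.7543,25.3918) T_A=(-3.3930,14.4265) T_B=(-26.1682,10.8956) sweep=83.6251

bisector direction at 98.8124° = (-0.153201,0.988195)
center distance |VC| = r/sin(θ/2) = 17.284735/sin(48.1874°) = 23.190715
C = V + |VC|·bis = (-16.7543,25.3918)
T_A = V + ((C−V)·d_A)·d_A = V + 15.4612·d_A = (-3.3930,14.4265)
T_B = V + ((C−V)·d_B)·d_B = V + 15.4612·d_B = (-26.1682,10.8956)
sweep = 180° − θ = 83.6251°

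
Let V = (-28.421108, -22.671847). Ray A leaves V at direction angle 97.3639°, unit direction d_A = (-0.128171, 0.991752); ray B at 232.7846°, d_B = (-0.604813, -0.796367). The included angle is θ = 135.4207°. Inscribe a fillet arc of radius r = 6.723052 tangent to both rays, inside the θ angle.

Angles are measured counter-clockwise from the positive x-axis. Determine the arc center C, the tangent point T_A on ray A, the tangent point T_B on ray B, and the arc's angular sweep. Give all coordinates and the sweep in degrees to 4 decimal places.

bisector direction at 165.0743° = (-0.966260,0.257567)
center distance |VC| = r/sin(θ/2) = 6.723052/sin(67.7104°) = 7.265979
C = V + |VC|·bis = (-35.4419,-20.8004)
T_A = V + ((C−V)·d_A)·d_A = V + 2.7559·d_A = (-28.7743,-19.9387)
T_B = V + ((C−V)·d_B)·d_B = V + 2.7559·d_B = (-30.0879,-24.8666)
sweep = 180° − θ = 44.5793°

center=(-35.4419,-20.8004) T_A=(-28.7743,-19.9387) T_B=(-30.0879,-24.8666) sweep=44.5793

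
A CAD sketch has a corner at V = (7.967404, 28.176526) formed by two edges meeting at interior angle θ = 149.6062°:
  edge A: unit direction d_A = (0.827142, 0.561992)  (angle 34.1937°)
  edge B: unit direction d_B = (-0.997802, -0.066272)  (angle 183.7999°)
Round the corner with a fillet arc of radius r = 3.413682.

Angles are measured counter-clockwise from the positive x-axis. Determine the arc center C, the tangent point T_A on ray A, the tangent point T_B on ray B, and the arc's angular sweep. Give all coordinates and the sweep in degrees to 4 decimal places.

center=(6.8159,31.5213) T_A=(8.7344,28.6976) T_B=(7.0422,28.1151) sweep=30.3938

bisector direction at 108.9968° = (-0.325515,0.945537)
center distance |VC| = r/sin(θ/2) = 3.413682/sin(74.8031°) = 3.537382
C = V + |VC|·bis = (6.8159,31.5213)
T_A = V + ((C−V)·d_A)·d_A = V + 0.9273·d_A = (8.7344,28.6976)
T_B = V + ((C−V)·d_B)·d_B = V + 0.9273·d_B = (7.0422,28.1151)
sweep = 180° − θ = 30.3938°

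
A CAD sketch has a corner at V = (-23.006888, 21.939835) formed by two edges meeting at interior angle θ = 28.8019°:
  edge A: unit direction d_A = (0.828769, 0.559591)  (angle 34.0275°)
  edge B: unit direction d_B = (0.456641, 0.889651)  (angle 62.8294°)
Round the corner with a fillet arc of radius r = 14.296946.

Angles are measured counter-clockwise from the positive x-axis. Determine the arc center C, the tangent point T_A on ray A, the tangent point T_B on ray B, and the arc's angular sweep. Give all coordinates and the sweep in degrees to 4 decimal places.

center=(15.1378,64.9462) T_A=(23.1382,53.0973) T_B=(2.4185,71.4748) sweep=151.1981

bisector direction at 48.4285° = (0.663555,0.748128)
center distance |VC| = r/sin(θ/2) = 14.296946/sin(14.4009°) = 57.485340
C = V + |VC|·bis = (15.1378,64.9462)
T_A = V + ((C−V)·d_A)·d_A = V + 55.6791·d_A = (23.1382,53.0973)
T_B = V + ((C−V)·d_B)·d_B = V + 55.6791·d_B = (2.4185,71.4748)
sweep = 180° − θ = 151.1981°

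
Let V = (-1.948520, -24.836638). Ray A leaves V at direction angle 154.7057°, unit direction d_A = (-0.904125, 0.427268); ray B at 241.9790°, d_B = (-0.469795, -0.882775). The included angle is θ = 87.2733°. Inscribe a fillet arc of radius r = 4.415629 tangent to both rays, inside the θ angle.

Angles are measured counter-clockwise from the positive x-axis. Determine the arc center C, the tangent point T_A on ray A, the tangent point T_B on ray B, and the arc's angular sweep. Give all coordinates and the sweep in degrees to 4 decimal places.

bisector direction at 198.3424° = (-0.949193,-0.314694)
center distance |VC| = r/sin(θ/2) = 4.415629/sin(43.6367°) = 6.398696
C = V + |VC|·bis = (-8.0221,-26.8503)
T_A = V + ((C−V)·d_A)·d_A = V + 4.6309·d_A = (-6.1355,-22.8580)
T_B = V + ((C−V)·d_B)·d_B = V + 4.6309·d_B = (-4.1241,-28.9247)
sweep = 180° − θ = 92.7267°

center=(-8.0221,-26.8503) T_A=(-6.1355,-22.8580) T_B=(-4.1241,-28.9247) sweep=92.7267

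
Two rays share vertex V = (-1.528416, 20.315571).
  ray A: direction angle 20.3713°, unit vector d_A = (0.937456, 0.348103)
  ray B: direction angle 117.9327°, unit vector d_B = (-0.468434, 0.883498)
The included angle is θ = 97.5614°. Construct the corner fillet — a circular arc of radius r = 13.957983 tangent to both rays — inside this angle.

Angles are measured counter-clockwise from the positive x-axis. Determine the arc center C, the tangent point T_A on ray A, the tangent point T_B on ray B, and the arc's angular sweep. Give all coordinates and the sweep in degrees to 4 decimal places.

bisector direction at 69.1520° = (0.355890,0.934528)
center distance |VC| = r/sin(θ/2) = 13.957983/sin(48.7807°) = 18.556385
C = V + |VC|·bis = (5.0756,37.6570)
T_A = V + ((C−V)·d_A)·d_A = V + 12.2276·d_A = (9.9344,24.5720)
T_B = V + ((C−V)·d_B)·d_B = V + 12.2276·d_B = (-7.2562,31.1186)
sweep = 180° − θ = 82.4386°

center=(5.0756,37.6570) T_A=(9.9344,24.5720) T_B=(-7.2562,31.1186) sweep=82.4386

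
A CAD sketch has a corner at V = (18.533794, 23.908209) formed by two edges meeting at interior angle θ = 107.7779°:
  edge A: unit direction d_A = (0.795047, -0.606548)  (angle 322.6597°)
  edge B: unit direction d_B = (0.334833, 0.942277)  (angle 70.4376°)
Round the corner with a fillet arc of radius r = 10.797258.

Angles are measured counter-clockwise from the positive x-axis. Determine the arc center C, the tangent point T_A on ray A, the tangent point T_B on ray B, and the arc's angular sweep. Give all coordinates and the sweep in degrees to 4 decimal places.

bisector direction at 16.5487° = (0.958578,0.284829)
center distance |VC| = r/sin(θ/2) = 10.797258/sin(53.8890°) = 13.364990
C = V + |VC|·bis = (31.3452,27.7150)
T_A = V + ((C−V)·d_A)·d_A = V + 7.8767·d_A = (24.7961,19.1306)
T_B = V + ((C−V)·d_B)·d_B = V + 7.8767·d_B = (21.1712,31.3302)
sweep = 180° − θ = 72.2221°

center=(31.3452,27.7150) T_A=(24.7961,19.1306) T_B=(21.1712,31.3302) sweep=72.2221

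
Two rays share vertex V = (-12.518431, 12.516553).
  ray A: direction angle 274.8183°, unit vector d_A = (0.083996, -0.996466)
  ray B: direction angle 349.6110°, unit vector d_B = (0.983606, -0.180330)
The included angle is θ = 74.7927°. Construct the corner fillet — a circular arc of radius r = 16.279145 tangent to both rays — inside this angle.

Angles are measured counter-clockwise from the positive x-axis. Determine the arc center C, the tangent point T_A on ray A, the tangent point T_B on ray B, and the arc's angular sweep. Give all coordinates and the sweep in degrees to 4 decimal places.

bisector direction at 312.2147° = (0.671910,-0.740633)
center distance |VC| = r/sin(θ/2) = 16.279145/sin(37.3963°) = 26.804658
C = V + |VC|·bis = (5.4919,-7.3359)
T_A = V + ((C−V)·d_A)·d_A = V + 21.2950·d_A = (-10.7297,-8.7032)
T_B = V + ((C−V)·d_B)·d_B = V + 21.2950·d_B = (8.4275,8.6764)
sweep = 180° − θ = 105.2073°

center=(5.4919,-7.3359) T_A=(-10.7297,-8.7032) T_B=(8.4275,8.6764) sweep=105.2073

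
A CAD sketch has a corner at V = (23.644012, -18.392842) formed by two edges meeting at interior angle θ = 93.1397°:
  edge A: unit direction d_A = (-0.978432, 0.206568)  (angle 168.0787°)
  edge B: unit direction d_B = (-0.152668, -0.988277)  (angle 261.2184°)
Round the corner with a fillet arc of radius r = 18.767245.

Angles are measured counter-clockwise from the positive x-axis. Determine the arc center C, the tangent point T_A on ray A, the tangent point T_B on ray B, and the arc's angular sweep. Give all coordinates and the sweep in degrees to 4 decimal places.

center=(2.3845,-33.0854) T_A=(6.2612,-14.7230) T_B=(20.9317,-35.9506) sweep=86.8603

bisector direction at 214.6486° = (-0.822655,-0.568541)
center distance |VC| = r/sin(θ/2) = 18.767245/sin(46.5699°) = 25.842617
C = V + |VC|·bis = (2.3845,-33.0854)
T_A = V + ((C−V)·d_A)·d_A = V + 17.7660·d_A = (6.2612,-14.7230)
T_B = V + ((C−V)·d_B)·d_B = V + 17.7660·d_B = (20.9317,-35.9506)
sweep = 180° − θ = 86.8603°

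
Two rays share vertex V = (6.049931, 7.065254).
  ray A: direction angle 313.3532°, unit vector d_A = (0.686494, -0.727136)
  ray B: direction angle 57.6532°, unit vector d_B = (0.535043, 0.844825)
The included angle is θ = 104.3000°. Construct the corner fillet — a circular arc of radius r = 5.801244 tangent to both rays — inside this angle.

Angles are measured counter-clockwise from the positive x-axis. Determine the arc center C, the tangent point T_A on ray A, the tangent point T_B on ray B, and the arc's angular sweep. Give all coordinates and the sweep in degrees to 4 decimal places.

bisector direction at 5.5032° = (0.995391,0.095901)
center distance |VC| = r/sin(θ/2) = 5.801244/sin(52.1500°) = 7.346882
C = V + |VC|·bis = (13.3630,7.7698)
T_A = V + ((C−V)·d_A)·d_A = V + 4.5080·d_A = (9.1447,3.7873)
T_B = V + ((C−V)·d_B)·d_B = V + 4.5080·d_B = (8.4619,10.8737)
sweep = 180° − θ = 75.7000°

center=(13.3630,7.7698) T_A=(9.1447,3.7873) T_B=(8.4619,10.8737) sweep=75.7000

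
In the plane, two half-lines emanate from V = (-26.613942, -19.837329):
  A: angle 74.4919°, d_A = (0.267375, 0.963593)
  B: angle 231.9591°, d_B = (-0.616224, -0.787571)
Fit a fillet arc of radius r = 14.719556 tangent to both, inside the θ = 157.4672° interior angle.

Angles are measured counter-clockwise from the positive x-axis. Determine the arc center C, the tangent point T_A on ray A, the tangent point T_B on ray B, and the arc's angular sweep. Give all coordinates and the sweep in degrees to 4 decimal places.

center=(-40.0136,-13.0762) T_A=(-25.8299,-17.0118) T_B=(-28.4209,-22.1467) sweep=22.5328

bisector direction at 153.2255° = (-0.892786,0.450480)
center distance |VC| = r/sin(θ/2) = 14.719556/sin(78.7336°) = 15.008784
C = V + |VC|·bis = (-40.0136,-13.0762)
T_A = V + ((C−V)·d_A)·d_A = V + 2.9323·d_A = (-25.8299,-17.0118)
T_B = V + ((C−V)·d_B)·d_B = V + 2.9323·d_B = (-28.4209,-22.1467)
sweep = 180° − θ = 22.5328°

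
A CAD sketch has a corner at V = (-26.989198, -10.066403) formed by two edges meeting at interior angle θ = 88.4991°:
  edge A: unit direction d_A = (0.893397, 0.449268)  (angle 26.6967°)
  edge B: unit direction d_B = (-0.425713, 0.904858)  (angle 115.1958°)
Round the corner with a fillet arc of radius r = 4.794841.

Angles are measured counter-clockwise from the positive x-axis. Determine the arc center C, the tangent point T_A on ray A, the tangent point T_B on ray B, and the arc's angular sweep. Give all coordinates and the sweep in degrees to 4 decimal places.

bisector direction at 70.9462° = (0.326455,0.945213)
center distance |VC| = r/sin(θ/2) = 4.794841/sin(44.2495°) = 6.871518
C = V + |VC|·bis = (-24.7460,-3.5714)
T_A = V + ((C−V)·d_A)·d_A = V + 4.9221·d_A = (-22.5918,-7.8551)
T_B = V + ((C−V)·d_B)·d_B = V + 4.9221·d_B = (-29.0846,-5.6126)
sweep = 180° − θ = 91.5009°

center=(-24.7460,-3.5714) T_A=(-22.5918,-7.8551) T_B=(-29.0846,-5.6126) sweep=91.5009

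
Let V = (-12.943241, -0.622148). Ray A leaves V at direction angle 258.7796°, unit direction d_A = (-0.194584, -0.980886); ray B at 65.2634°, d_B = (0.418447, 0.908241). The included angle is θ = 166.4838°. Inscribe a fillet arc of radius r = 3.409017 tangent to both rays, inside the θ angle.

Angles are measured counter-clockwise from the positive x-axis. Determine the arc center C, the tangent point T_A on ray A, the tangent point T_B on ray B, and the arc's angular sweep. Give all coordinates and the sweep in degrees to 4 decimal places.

center=(-9.6780,-1.6817) T_A=(-13.0218,-1.0184) T_B=(-12.7742,-0.2552) sweep=13.5162

bisector direction at 342.0215° = (0.951172,-0.308660)
center distance |VC| = r/sin(θ/2) = 3.409017/sin(83.2419°) = 3.432869
C = V + |VC|·bis = (-9.6780,-1.6817)
T_A = V + ((C−V)·d_A)·d_A = V + 0.4040·d_A = (-13.0218,-1.0184)
T_B = V + ((C−V)·d_B)·d_B = V + 0.4040·d_B = (-12.7742,-0.2552)
sweep = 180° − θ = 13.5162°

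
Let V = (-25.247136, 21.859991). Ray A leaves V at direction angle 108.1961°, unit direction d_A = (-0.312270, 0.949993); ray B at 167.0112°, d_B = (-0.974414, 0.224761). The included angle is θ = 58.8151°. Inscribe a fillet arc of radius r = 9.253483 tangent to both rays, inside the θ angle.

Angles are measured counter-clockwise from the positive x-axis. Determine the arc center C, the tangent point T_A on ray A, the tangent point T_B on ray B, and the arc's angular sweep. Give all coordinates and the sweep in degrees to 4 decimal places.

center=(-39.1645,34.5667) T_A=(-30.3737,37.4562) T_B=(-41.2443,25.5499) sweep=121.1849

bisector direction at 137.6036° = (-0.738498,0.674255)
center distance |VC| = r/sin(θ/2) = 9.253483/sin(29.4076°) = 18.845486
C = V + |VC|·bis = (-39.1645,34.5667)
T_A = V + ((C−V)·d_A)·d_A = V + 16.4172·d_A = (-30.3737,37.4562)
T_B = V + ((C−V)·d_B)·d_B = V + 16.4172·d_B = (-41.2443,25.5499)
sweep = 180° − θ = 121.1849°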